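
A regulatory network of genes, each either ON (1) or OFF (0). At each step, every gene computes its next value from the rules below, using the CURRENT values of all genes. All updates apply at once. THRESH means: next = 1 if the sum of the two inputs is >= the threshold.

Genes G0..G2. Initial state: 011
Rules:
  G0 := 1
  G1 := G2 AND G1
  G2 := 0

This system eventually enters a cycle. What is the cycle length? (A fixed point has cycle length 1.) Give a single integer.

Step 0: 011
Step 1: G0=1(const) G1=G2&G1=1&1=1 G2=0(const) -> 110
Step 2: G0=1(const) G1=G2&G1=0&1=0 G2=0(const) -> 100
Step 3: G0=1(const) G1=G2&G1=0&0=0 G2=0(const) -> 100
State from step 3 equals state from step 2 -> cycle length 1

Answer: 1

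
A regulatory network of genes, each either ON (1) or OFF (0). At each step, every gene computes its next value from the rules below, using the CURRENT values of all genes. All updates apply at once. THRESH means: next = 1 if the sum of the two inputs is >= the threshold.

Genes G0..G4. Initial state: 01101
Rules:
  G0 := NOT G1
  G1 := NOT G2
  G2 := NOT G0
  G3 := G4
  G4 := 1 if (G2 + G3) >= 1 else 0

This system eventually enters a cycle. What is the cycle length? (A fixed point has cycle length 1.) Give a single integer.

Step 0: 01101
Step 1: G0=NOT G1=NOT 1=0 G1=NOT G2=NOT 1=0 G2=NOT G0=NOT 0=1 G3=G4=1 G4=(1+0>=1)=1 -> 00111
Step 2: G0=NOT G1=NOT 0=1 G1=NOT G2=NOT 1=0 G2=NOT G0=NOT 0=1 G3=G4=1 G4=(1+1>=1)=1 -> 10111
Step 3: G0=NOT G1=NOT 0=1 G1=NOT G2=NOT 1=0 G2=NOT G0=NOT 1=0 G3=G4=1 G4=(1+1>=1)=1 -> 10011
Step 4: G0=NOT G1=NOT 0=1 G1=NOT G2=NOT 0=1 G2=NOT G0=NOT 1=0 G3=G4=1 G4=(0+1>=1)=1 -> 11011
Step 5: G0=NOT G1=NOT 1=0 G1=NOT G2=NOT 0=1 G2=NOT G0=NOT 1=0 G3=G4=1 G4=(0+1>=1)=1 -> 01011
Step 6: G0=NOT G1=NOT 1=0 G1=NOT G2=NOT 0=1 G2=NOT G0=NOT 0=1 G3=G4=1 G4=(0+1>=1)=1 -> 01111
Step 7: G0=NOT G1=NOT 1=0 G1=NOT G2=NOT 1=0 G2=NOT G0=NOT 0=1 G3=G4=1 G4=(1+1>=1)=1 -> 00111
State from step 7 equals state from step 1 -> cycle length 6

Answer: 6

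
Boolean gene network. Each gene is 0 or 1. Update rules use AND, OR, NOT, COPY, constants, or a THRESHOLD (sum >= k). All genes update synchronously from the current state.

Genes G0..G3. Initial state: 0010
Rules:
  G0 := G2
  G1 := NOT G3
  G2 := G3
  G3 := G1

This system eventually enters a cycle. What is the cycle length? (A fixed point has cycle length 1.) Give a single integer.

Answer: 4

Derivation:
Step 0: 0010
Step 1: G0=G2=1 G1=NOT G3=NOT 0=1 G2=G3=0 G3=G1=0 -> 1100
Step 2: G0=G2=0 G1=NOT G3=NOT 0=1 G2=G3=0 G3=G1=1 -> 0101
Step 3: G0=G2=0 G1=NOT G3=NOT 1=0 G2=G3=1 G3=G1=1 -> 0011
Step 4: G0=G2=1 G1=NOT G3=NOT 1=0 G2=G3=1 G3=G1=0 -> 1010
Step 5: G0=G2=1 G1=NOT G3=NOT 0=1 G2=G3=0 G3=G1=0 -> 1100
State from step 5 equals state from step 1 -> cycle length 4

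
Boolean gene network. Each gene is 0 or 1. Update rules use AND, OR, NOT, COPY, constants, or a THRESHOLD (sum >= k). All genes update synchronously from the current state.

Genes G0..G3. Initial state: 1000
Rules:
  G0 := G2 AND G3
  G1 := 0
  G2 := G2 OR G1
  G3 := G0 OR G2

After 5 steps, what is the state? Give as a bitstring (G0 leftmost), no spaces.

Step 1: G0=G2&G3=0&0=0 G1=0(const) G2=G2|G1=0|0=0 G3=G0|G2=1|0=1 -> 0001
Step 2: G0=G2&G3=0&1=0 G1=0(const) G2=G2|G1=0|0=0 G3=G0|G2=0|0=0 -> 0000
Step 3: G0=G2&G3=0&0=0 G1=0(const) G2=G2|G1=0|0=0 G3=G0|G2=0|0=0 -> 0000
Step 4: G0=G2&G3=0&0=0 G1=0(const) G2=G2|G1=0|0=0 G3=G0|G2=0|0=0 -> 0000
Step 5: G0=G2&G3=0&0=0 G1=0(const) G2=G2|G1=0|0=0 G3=G0|G2=0|0=0 -> 0000

0000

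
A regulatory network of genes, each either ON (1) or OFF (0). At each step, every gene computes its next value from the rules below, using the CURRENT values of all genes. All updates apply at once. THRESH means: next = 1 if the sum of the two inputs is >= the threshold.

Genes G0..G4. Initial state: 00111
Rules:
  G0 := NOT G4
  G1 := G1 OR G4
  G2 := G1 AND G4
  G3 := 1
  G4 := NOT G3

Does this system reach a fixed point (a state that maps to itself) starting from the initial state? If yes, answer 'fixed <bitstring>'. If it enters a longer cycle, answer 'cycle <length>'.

Answer: fixed 11010

Derivation:
Step 0: 00111
Step 1: G0=NOT G4=NOT 1=0 G1=G1|G4=0|1=1 G2=G1&G4=0&1=0 G3=1(const) G4=NOT G3=NOT 1=0 -> 01010
Step 2: G0=NOT G4=NOT 0=1 G1=G1|G4=1|0=1 G2=G1&G4=1&0=0 G3=1(const) G4=NOT G3=NOT 1=0 -> 11010
Step 3: G0=NOT G4=NOT 0=1 G1=G1|G4=1|0=1 G2=G1&G4=1&0=0 G3=1(const) G4=NOT G3=NOT 1=0 -> 11010
Fixed point reached at step 2: 11010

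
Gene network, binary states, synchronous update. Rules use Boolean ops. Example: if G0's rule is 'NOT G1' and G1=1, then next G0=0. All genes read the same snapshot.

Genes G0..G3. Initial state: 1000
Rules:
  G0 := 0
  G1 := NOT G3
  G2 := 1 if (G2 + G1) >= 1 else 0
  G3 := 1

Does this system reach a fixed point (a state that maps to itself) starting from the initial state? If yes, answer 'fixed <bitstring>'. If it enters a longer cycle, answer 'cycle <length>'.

Answer: fixed 0011

Derivation:
Step 0: 1000
Step 1: G0=0(const) G1=NOT G3=NOT 0=1 G2=(0+0>=1)=0 G3=1(const) -> 0101
Step 2: G0=0(const) G1=NOT G3=NOT 1=0 G2=(0+1>=1)=1 G3=1(const) -> 0011
Step 3: G0=0(const) G1=NOT G3=NOT 1=0 G2=(1+0>=1)=1 G3=1(const) -> 0011
Fixed point reached at step 2: 0011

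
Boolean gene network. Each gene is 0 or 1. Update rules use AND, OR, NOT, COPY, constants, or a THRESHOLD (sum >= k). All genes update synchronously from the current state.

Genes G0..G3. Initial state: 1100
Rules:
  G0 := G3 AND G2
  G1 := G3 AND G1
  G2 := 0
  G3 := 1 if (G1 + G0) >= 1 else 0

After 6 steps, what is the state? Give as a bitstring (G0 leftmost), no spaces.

Step 1: G0=G3&G2=0&0=0 G1=G3&G1=0&1=0 G2=0(const) G3=(1+1>=1)=1 -> 0001
Step 2: G0=G3&G2=1&0=0 G1=G3&G1=1&0=0 G2=0(const) G3=(0+0>=1)=0 -> 0000
Step 3: G0=G3&G2=0&0=0 G1=G3&G1=0&0=0 G2=0(const) G3=(0+0>=1)=0 -> 0000
Step 4: G0=G3&G2=0&0=0 G1=G3&G1=0&0=0 G2=0(const) G3=(0+0>=1)=0 -> 0000
Step 5: G0=G3&G2=0&0=0 G1=G3&G1=0&0=0 G2=0(const) G3=(0+0>=1)=0 -> 0000
Step 6: G0=G3&G2=0&0=0 G1=G3&G1=0&0=0 G2=0(const) G3=(0+0>=1)=0 -> 0000

0000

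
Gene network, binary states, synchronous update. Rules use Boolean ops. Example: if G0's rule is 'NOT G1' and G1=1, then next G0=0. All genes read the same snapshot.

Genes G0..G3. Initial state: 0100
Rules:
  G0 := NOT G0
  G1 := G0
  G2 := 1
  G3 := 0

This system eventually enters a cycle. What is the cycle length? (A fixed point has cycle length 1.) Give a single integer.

Answer: 2

Derivation:
Step 0: 0100
Step 1: G0=NOT G0=NOT 0=1 G1=G0=0 G2=1(const) G3=0(const) -> 1010
Step 2: G0=NOT G0=NOT 1=0 G1=G0=1 G2=1(const) G3=0(const) -> 0110
Step 3: G0=NOT G0=NOT 0=1 G1=G0=0 G2=1(const) G3=0(const) -> 1010
State from step 3 equals state from step 1 -> cycle length 2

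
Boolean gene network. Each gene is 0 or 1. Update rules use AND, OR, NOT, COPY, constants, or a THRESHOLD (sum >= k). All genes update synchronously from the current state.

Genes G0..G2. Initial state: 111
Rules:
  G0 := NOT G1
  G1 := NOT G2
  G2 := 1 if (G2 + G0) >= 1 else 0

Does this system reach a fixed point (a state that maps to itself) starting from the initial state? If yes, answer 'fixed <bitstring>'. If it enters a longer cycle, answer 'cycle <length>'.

Answer: fixed 101

Derivation:
Step 0: 111
Step 1: G0=NOT G1=NOT 1=0 G1=NOT G2=NOT 1=0 G2=(1+1>=1)=1 -> 001
Step 2: G0=NOT G1=NOT 0=1 G1=NOT G2=NOT 1=0 G2=(1+0>=1)=1 -> 101
Step 3: G0=NOT G1=NOT 0=1 G1=NOT G2=NOT 1=0 G2=(1+1>=1)=1 -> 101
Fixed point reached at step 2: 101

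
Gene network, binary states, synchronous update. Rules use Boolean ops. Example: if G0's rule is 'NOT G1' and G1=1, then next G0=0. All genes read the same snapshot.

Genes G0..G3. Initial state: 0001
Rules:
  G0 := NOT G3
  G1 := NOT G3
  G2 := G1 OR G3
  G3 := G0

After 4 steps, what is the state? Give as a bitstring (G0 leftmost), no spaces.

Step 1: G0=NOT G3=NOT 1=0 G1=NOT G3=NOT 1=0 G2=G1|G3=0|1=1 G3=G0=0 -> 0010
Step 2: G0=NOT G3=NOT 0=1 G1=NOT G3=NOT 0=1 G2=G1|G3=0|0=0 G3=G0=0 -> 1100
Step 3: G0=NOT G3=NOT 0=1 G1=NOT G3=NOT 0=1 G2=G1|G3=1|0=1 G3=G0=1 -> 1111
Step 4: G0=NOT G3=NOT 1=0 G1=NOT G3=NOT 1=0 G2=G1|G3=1|1=1 G3=G0=1 -> 0011

0011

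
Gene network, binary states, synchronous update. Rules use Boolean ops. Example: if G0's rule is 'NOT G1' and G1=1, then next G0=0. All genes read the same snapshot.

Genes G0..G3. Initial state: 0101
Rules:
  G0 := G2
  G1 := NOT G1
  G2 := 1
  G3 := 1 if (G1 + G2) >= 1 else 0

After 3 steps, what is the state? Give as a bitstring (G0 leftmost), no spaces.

Step 1: G0=G2=0 G1=NOT G1=NOT 1=0 G2=1(const) G3=(1+0>=1)=1 -> 0011
Step 2: G0=G2=1 G1=NOT G1=NOT 0=1 G2=1(const) G3=(0+1>=1)=1 -> 1111
Step 3: G0=G2=1 G1=NOT G1=NOT 1=0 G2=1(const) G3=(1+1>=1)=1 -> 1011

1011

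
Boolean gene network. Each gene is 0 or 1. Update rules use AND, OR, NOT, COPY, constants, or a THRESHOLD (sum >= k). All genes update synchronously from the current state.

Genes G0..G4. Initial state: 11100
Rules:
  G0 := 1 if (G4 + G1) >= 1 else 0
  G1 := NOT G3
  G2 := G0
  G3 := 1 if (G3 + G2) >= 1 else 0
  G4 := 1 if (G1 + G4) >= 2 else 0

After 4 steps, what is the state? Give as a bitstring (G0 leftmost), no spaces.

Step 1: G0=(0+1>=1)=1 G1=NOT G3=NOT 0=1 G2=G0=1 G3=(0+1>=1)=1 G4=(1+0>=2)=0 -> 11110
Step 2: G0=(0+1>=1)=1 G1=NOT G3=NOT 1=0 G2=G0=1 G3=(1+1>=1)=1 G4=(1+0>=2)=0 -> 10110
Step 3: G0=(0+0>=1)=0 G1=NOT G3=NOT 1=0 G2=G0=1 G3=(1+1>=1)=1 G4=(0+0>=2)=0 -> 00110
Step 4: G0=(0+0>=1)=0 G1=NOT G3=NOT 1=0 G2=G0=0 G3=(1+1>=1)=1 G4=(0+0>=2)=0 -> 00010

00010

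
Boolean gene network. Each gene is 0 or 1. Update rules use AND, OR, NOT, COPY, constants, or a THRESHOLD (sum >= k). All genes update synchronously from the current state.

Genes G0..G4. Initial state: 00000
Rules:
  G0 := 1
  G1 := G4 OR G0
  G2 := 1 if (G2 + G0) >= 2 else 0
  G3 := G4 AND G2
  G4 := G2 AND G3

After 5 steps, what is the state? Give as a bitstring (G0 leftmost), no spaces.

Step 1: G0=1(const) G1=G4|G0=0|0=0 G2=(0+0>=2)=0 G3=G4&G2=0&0=0 G4=G2&G3=0&0=0 -> 10000
Step 2: G0=1(const) G1=G4|G0=0|1=1 G2=(0+1>=2)=0 G3=G4&G2=0&0=0 G4=G2&G3=0&0=0 -> 11000
Step 3: G0=1(const) G1=G4|G0=0|1=1 G2=(0+1>=2)=0 G3=G4&G2=0&0=0 G4=G2&G3=0&0=0 -> 11000
Step 4: G0=1(const) G1=G4|G0=0|1=1 G2=(0+1>=2)=0 G3=G4&G2=0&0=0 G4=G2&G3=0&0=0 -> 11000
Step 5: G0=1(const) G1=G4|G0=0|1=1 G2=(0+1>=2)=0 G3=G4&G2=0&0=0 G4=G2&G3=0&0=0 -> 11000

11000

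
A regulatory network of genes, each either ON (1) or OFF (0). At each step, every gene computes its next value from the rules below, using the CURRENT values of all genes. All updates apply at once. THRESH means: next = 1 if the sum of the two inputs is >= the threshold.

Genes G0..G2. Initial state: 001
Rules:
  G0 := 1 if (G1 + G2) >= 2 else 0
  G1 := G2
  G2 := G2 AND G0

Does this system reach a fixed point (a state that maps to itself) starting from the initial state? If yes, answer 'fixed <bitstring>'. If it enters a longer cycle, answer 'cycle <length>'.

Answer: fixed 000

Derivation:
Step 0: 001
Step 1: G0=(0+1>=2)=0 G1=G2=1 G2=G2&G0=1&0=0 -> 010
Step 2: G0=(1+0>=2)=0 G1=G2=0 G2=G2&G0=0&0=0 -> 000
Step 3: G0=(0+0>=2)=0 G1=G2=0 G2=G2&G0=0&0=0 -> 000
Fixed point reached at step 2: 000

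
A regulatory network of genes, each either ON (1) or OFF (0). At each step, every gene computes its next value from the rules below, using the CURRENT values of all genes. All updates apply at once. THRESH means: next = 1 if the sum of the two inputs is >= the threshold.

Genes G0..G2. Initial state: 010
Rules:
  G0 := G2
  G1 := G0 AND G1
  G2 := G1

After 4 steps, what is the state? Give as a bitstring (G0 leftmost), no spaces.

Step 1: G0=G2=0 G1=G0&G1=0&1=0 G2=G1=1 -> 001
Step 2: G0=G2=1 G1=G0&G1=0&0=0 G2=G1=0 -> 100
Step 3: G0=G2=0 G1=G0&G1=1&0=0 G2=G1=0 -> 000
Step 4: G0=G2=0 G1=G0&G1=0&0=0 G2=G1=0 -> 000

000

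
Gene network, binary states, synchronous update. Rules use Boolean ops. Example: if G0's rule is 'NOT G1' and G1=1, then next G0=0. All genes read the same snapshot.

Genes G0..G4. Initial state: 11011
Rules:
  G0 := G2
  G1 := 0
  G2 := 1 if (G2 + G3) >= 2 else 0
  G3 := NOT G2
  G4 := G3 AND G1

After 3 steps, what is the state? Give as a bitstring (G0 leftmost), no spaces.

Step 1: G0=G2=0 G1=0(const) G2=(0+1>=2)=0 G3=NOT G2=NOT 0=1 G4=G3&G1=1&1=1 -> 00011
Step 2: G0=G2=0 G1=0(const) G2=(0+1>=2)=0 G3=NOT G2=NOT 0=1 G4=G3&G1=1&0=0 -> 00010
Step 3: G0=G2=0 G1=0(const) G2=(0+1>=2)=0 G3=NOT G2=NOT 0=1 G4=G3&G1=1&0=0 -> 00010

00010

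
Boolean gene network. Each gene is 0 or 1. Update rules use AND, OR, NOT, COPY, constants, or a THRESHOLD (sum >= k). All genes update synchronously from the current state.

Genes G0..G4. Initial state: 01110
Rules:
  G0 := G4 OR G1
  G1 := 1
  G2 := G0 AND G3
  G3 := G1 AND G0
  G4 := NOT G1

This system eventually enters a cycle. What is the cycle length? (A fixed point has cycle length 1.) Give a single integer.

Answer: 1

Derivation:
Step 0: 01110
Step 1: G0=G4|G1=0|1=1 G1=1(const) G2=G0&G3=0&1=0 G3=G1&G0=1&0=0 G4=NOT G1=NOT 1=0 -> 11000
Step 2: G0=G4|G1=0|1=1 G1=1(const) G2=G0&G3=1&0=0 G3=G1&G0=1&1=1 G4=NOT G1=NOT 1=0 -> 11010
Step 3: G0=G4|G1=0|1=1 G1=1(const) G2=G0&G3=1&1=1 G3=G1&G0=1&1=1 G4=NOT G1=NOT 1=0 -> 11110
Step 4: G0=G4|G1=0|1=1 G1=1(const) G2=G0&G3=1&1=1 G3=G1&G0=1&1=1 G4=NOT G1=NOT 1=0 -> 11110
State from step 4 equals state from step 3 -> cycle length 1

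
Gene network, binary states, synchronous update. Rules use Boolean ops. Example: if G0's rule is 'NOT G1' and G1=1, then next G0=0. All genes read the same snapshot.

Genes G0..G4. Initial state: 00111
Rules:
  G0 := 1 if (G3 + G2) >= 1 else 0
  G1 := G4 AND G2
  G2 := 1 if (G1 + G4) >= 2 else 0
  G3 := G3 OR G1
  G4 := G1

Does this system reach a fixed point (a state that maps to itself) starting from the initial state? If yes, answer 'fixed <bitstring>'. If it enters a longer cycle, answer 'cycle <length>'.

Step 0: 00111
Step 1: G0=(1+1>=1)=1 G1=G4&G2=1&1=1 G2=(0+1>=2)=0 G3=G3|G1=1|0=1 G4=G1=0 -> 11010
Step 2: G0=(1+0>=1)=1 G1=G4&G2=0&0=0 G2=(1+0>=2)=0 G3=G3|G1=1|1=1 G4=G1=1 -> 10011
Step 3: G0=(1+0>=1)=1 G1=G4&G2=1&0=0 G2=(0+1>=2)=0 G3=G3|G1=1|0=1 G4=G1=0 -> 10010
Step 4: G0=(1+0>=1)=1 G1=G4&G2=0&0=0 G2=(0+0>=2)=0 G3=G3|G1=1|0=1 G4=G1=0 -> 10010
Fixed point reached at step 3: 10010

Answer: fixed 10010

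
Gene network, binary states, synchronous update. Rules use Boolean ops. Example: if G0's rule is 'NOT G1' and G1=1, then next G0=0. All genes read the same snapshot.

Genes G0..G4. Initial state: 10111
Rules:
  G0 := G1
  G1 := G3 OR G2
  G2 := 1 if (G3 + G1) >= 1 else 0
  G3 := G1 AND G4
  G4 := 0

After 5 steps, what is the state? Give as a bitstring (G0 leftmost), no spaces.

Step 1: G0=G1=0 G1=G3|G2=1|1=1 G2=(1+0>=1)=1 G3=G1&G4=0&1=0 G4=0(const) -> 01100
Step 2: G0=G1=1 G1=G3|G2=0|1=1 G2=(0+1>=1)=1 G3=G1&G4=1&0=0 G4=0(const) -> 11100
Step 3: G0=G1=1 G1=G3|G2=0|1=1 G2=(0+1>=1)=1 G3=G1&G4=1&0=0 G4=0(const) -> 11100
Step 4: G0=G1=1 G1=G3|G2=0|1=1 G2=(0+1>=1)=1 G3=G1&G4=1&0=0 G4=0(const) -> 11100
Step 5: G0=G1=1 G1=G3|G2=0|1=1 G2=(0+1>=1)=1 G3=G1&G4=1&0=0 G4=0(const) -> 11100

11100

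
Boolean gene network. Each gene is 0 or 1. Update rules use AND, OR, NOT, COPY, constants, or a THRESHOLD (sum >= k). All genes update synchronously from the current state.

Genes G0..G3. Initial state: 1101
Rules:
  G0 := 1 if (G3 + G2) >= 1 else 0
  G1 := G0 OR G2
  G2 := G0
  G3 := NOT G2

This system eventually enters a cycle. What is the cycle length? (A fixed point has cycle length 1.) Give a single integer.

Answer: 1

Derivation:
Step 0: 1101
Step 1: G0=(1+0>=1)=1 G1=G0|G2=1|0=1 G2=G0=1 G3=NOT G2=NOT 0=1 -> 1111
Step 2: G0=(1+1>=1)=1 G1=G0|G2=1|1=1 G2=G0=1 G3=NOT G2=NOT 1=0 -> 1110
Step 3: G0=(0+1>=1)=1 G1=G0|G2=1|1=1 G2=G0=1 G3=NOT G2=NOT 1=0 -> 1110
State from step 3 equals state from step 2 -> cycle length 1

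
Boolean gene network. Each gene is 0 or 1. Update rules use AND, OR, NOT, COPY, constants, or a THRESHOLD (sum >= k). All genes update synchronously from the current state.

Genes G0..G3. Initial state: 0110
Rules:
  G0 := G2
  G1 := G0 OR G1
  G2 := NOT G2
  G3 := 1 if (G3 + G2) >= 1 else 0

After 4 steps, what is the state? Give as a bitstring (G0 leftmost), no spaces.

Step 1: G0=G2=1 G1=G0|G1=0|1=1 G2=NOT G2=NOT 1=0 G3=(0+1>=1)=1 -> 1101
Step 2: G0=G2=0 G1=G0|G1=1|1=1 G2=NOT G2=NOT 0=1 G3=(1+0>=1)=1 -> 0111
Step 3: G0=G2=1 G1=G0|G1=0|1=1 G2=NOT G2=NOT 1=0 G3=(1+1>=1)=1 -> 1101
Step 4: G0=G2=0 G1=G0|G1=1|1=1 G2=NOT G2=NOT 0=1 G3=(1+0>=1)=1 -> 0111

0111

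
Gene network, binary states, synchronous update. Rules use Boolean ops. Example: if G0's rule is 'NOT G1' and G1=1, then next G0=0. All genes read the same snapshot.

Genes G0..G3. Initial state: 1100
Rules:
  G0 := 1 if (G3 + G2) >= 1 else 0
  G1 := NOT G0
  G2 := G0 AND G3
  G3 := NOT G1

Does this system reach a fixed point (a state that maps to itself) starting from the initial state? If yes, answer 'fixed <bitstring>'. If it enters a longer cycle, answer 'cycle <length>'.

Step 0: 1100
Step 1: G0=(0+0>=1)=0 G1=NOT G0=NOT 1=0 G2=G0&G3=1&0=0 G3=NOT G1=NOT 1=0 -> 0000
Step 2: G0=(0+0>=1)=0 G1=NOT G0=NOT 0=1 G2=G0&G3=0&0=0 G3=NOT G1=NOT 0=1 -> 0101
Step 3: G0=(1+0>=1)=1 G1=NOT G0=NOT 0=1 G2=G0&G3=0&1=0 G3=NOT G1=NOT 1=0 -> 1100
Cycle of length 3 starting at step 0 -> no fixed point

Answer: cycle 3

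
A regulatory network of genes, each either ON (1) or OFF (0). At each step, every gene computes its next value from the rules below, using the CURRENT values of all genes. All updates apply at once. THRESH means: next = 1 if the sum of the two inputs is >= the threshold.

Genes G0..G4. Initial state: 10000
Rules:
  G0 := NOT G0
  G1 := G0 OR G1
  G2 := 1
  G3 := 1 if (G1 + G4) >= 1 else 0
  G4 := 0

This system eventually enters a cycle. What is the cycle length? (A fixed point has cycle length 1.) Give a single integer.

Step 0: 10000
Step 1: G0=NOT G0=NOT 1=0 G1=G0|G1=1|0=1 G2=1(const) G3=(0+0>=1)=0 G4=0(const) -> 01100
Step 2: G0=NOT G0=NOT 0=1 G1=G0|G1=0|1=1 G2=1(const) G3=(1+0>=1)=1 G4=0(const) -> 11110
Step 3: G0=NOT G0=NOT 1=0 G1=G0|G1=1|1=1 G2=1(const) G3=(1+0>=1)=1 G4=0(const) -> 01110
Step 4: G0=NOT G0=NOT 0=1 G1=G0|G1=0|1=1 G2=1(const) G3=(1+0>=1)=1 G4=0(const) -> 11110
State from step 4 equals state from step 2 -> cycle length 2

Answer: 2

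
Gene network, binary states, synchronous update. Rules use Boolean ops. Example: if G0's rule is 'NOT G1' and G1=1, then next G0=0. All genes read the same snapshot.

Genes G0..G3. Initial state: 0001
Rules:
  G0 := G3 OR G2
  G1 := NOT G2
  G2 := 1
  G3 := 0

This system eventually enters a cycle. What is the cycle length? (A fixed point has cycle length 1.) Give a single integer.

Answer: 1

Derivation:
Step 0: 0001
Step 1: G0=G3|G2=1|0=1 G1=NOT G2=NOT 0=1 G2=1(const) G3=0(const) -> 1110
Step 2: G0=G3|G2=0|1=1 G1=NOT G2=NOT 1=0 G2=1(const) G3=0(const) -> 1010
Step 3: G0=G3|G2=0|1=1 G1=NOT G2=NOT 1=0 G2=1(const) G3=0(const) -> 1010
State from step 3 equals state from step 2 -> cycle length 1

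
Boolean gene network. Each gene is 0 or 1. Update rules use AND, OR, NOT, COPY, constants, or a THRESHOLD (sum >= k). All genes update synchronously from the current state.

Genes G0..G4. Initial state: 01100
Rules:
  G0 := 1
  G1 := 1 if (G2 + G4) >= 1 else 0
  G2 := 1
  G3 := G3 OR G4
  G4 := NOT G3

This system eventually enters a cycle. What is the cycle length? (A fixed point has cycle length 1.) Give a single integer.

Answer: 1

Derivation:
Step 0: 01100
Step 1: G0=1(const) G1=(1+0>=1)=1 G2=1(const) G3=G3|G4=0|0=0 G4=NOT G3=NOT 0=1 -> 11101
Step 2: G0=1(const) G1=(1+1>=1)=1 G2=1(const) G3=G3|G4=0|1=1 G4=NOT G3=NOT 0=1 -> 11111
Step 3: G0=1(const) G1=(1+1>=1)=1 G2=1(const) G3=G3|G4=1|1=1 G4=NOT G3=NOT 1=0 -> 11110
Step 4: G0=1(const) G1=(1+0>=1)=1 G2=1(const) G3=G3|G4=1|0=1 G4=NOT G3=NOT 1=0 -> 11110
State from step 4 equals state from step 3 -> cycle length 1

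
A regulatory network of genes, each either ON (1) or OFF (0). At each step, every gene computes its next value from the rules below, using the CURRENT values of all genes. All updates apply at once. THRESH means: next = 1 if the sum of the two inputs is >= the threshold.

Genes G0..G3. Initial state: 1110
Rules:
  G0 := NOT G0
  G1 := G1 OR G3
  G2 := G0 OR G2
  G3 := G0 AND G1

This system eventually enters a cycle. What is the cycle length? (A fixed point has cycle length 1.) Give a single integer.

Answer: 2

Derivation:
Step 0: 1110
Step 1: G0=NOT G0=NOT 1=0 G1=G1|G3=1|0=1 G2=G0|G2=1|1=1 G3=G0&G1=1&1=1 -> 0111
Step 2: G0=NOT G0=NOT 0=1 G1=G1|G3=1|1=1 G2=G0|G2=0|1=1 G3=G0&G1=0&1=0 -> 1110
State from step 2 equals state from step 0 -> cycle length 2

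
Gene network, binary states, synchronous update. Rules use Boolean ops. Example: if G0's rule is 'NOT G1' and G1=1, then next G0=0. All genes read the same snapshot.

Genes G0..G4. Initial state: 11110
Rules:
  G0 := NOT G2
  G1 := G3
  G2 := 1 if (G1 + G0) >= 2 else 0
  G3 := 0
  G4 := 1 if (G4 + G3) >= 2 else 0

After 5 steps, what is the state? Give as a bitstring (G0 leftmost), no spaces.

Step 1: G0=NOT G2=NOT 1=0 G1=G3=1 G2=(1+1>=2)=1 G3=0(const) G4=(0+1>=2)=0 -> 01100
Step 2: G0=NOT G2=NOT 1=0 G1=G3=0 G2=(1+0>=2)=0 G3=0(const) G4=(0+0>=2)=0 -> 00000
Step 3: G0=NOT G2=NOT 0=1 G1=G3=0 G2=(0+0>=2)=0 G3=0(const) G4=(0+0>=2)=0 -> 10000
Step 4: G0=NOT G2=NOT 0=1 G1=G3=0 G2=(0+1>=2)=0 G3=0(const) G4=(0+0>=2)=0 -> 10000
Step 5: G0=NOT G2=NOT 0=1 G1=G3=0 G2=(0+1>=2)=0 G3=0(const) G4=(0+0>=2)=0 -> 10000

10000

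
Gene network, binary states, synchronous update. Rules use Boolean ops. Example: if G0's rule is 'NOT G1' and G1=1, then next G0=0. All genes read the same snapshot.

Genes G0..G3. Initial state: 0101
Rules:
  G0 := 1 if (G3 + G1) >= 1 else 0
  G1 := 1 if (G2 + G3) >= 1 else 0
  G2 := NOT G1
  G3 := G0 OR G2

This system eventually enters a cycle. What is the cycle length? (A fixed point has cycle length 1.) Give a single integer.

Step 0: 0101
Step 1: G0=(1+1>=1)=1 G1=(0+1>=1)=1 G2=NOT G1=NOT 1=0 G3=G0|G2=0|0=0 -> 1100
Step 2: G0=(0+1>=1)=1 G1=(0+0>=1)=0 G2=NOT G1=NOT 1=0 G3=G0|G2=1|0=1 -> 1001
Step 3: G0=(1+0>=1)=1 G1=(0+1>=1)=1 G2=NOT G1=NOT 0=1 G3=G0|G2=1|0=1 -> 1111
Step 4: G0=(1+1>=1)=1 G1=(1+1>=1)=1 G2=NOT G1=NOT 1=0 G3=G0|G2=1|1=1 -> 1101
Step 5: G0=(1+1>=1)=1 G1=(0+1>=1)=1 G2=NOT G1=NOT 1=0 G3=G0|G2=1|0=1 -> 1101
State from step 5 equals state from step 4 -> cycle length 1

Answer: 1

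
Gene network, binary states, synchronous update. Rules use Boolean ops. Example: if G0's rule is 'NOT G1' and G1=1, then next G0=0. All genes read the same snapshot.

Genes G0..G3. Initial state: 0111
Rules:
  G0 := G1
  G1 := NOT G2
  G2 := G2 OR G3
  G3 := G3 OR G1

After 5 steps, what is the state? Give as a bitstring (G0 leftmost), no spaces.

Step 1: G0=G1=1 G1=NOT G2=NOT 1=0 G2=G2|G3=1|1=1 G3=G3|G1=1|1=1 -> 1011
Step 2: G0=G1=0 G1=NOT G2=NOT 1=0 G2=G2|G3=1|1=1 G3=G3|G1=1|0=1 -> 0011
Step 3: G0=G1=0 G1=NOT G2=NOT 1=0 G2=G2|G3=1|1=1 G3=G3|G1=1|0=1 -> 0011
Step 4: G0=G1=0 G1=NOT G2=NOT 1=0 G2=G2|G3=1|1=1 G3=G3|G1=1|0=1 -> 0011
Step 5: G0=G1=0 G1=NOT G2=NOT 1=0 G2=G2|G3=1|1=1 G3=G3|G1=1|0=1 -> 0011

0011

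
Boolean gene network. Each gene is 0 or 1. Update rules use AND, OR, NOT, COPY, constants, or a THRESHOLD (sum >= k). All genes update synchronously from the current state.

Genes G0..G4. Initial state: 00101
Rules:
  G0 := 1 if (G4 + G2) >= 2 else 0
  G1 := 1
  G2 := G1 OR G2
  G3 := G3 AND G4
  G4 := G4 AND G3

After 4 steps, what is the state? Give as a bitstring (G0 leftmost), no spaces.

Step 1: G0=(1+1>=2)=1 G1=1(const) G2=G1|G2=0|1=1 G3=G3&G4=0&1=0 G4=G4&G3=1&0=0 -> 11100
Step 2: G0=(0+1>=2)=0 G1=1(const) G2=G1|G2=1|1=1 G3=G3&G4=0&0=0 G4=G4&G3=0&0=0 -> 01100
Step 3: G0=(0+1>=2)=0 G1=1(const) G2=G1|G2=1|1=1 G3=G3&G4=0&0=0 G4=G4&G3=0&0=0 -> 01100
Step 4: G0=(0+1>=2)=0 G1=1(const) G2=G1|G2=1|1=1 G3=G3&G4=0&0=0 G4=G4&G3=0&0=0 -> 01100

01100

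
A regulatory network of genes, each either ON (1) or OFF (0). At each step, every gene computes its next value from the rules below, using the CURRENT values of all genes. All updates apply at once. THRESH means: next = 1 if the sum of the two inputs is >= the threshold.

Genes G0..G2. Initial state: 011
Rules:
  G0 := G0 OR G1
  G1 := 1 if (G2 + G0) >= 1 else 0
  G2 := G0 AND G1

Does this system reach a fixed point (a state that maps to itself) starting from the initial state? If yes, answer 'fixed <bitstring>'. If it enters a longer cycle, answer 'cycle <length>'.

Answer: fixed 111

Derivation:
Step 0: 011
Step 1: G0=G0|G1=0|1=1 G1=(1+0>=1)=1 G2=G0&G1=0&1=0 -> 110
Step 2: G0=G0|G1=1|1=1 G1=(0+1>=1)=1 G2=G0&G1=1&1=1 -> 111
Step 3: G0=G0|G1=1|1=1 G1=(1+1>=1)=1 G2=G0&G1=1&1=1 -> 111
Fixed point reached at step 2: 111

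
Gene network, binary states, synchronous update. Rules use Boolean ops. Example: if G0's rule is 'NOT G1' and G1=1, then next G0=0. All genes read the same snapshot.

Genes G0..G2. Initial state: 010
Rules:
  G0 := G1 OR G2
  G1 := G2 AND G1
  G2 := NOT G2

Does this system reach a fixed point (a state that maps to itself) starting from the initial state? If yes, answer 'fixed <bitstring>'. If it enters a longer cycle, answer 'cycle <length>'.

Step 0: 010
Step 1: G0=G1|G2=1|0=1 G1=G2&G1=0&1=0 G2=NOT G2=NOT 0=1 -> 101
Step 2: G0=G1|G2=0|1=1 G1=G2&G1=1&0=0 G2=NOT G2=NOT 1=0 -> 100
Step 3: G0=G1|G2=0|0=0 G1=G2&G1=0&0=0 G2=NOT G2=NOT 0=1 -> 001
Step 4: G0=G1|G2=0|1=1 G1=G2&G1=1&0=0 G2=NOT G2=NOT 1=0 -> 100
Cycle of length 2 starting at step 2 -> no fixed point

Answer: cycle 2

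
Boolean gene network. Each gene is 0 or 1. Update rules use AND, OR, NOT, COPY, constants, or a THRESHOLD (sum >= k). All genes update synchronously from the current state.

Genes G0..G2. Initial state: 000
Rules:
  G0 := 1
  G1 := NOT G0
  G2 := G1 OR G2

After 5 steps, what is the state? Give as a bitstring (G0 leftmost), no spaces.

Step 1: G0=1(const) G1=NOT G0=NOT 0=1 G2=G1|G2=0|0=0 -> 110
Step 2: G0=1(const) G1=NOT G0=NOT 1=0 G2=G1|G2=1|0=1 -> 101
Step 3: G0=1(const) G1=NOT G0=NOT 1=0 G2=G1|G2=0|1=1 -> 101
Step 4: G0=1(const) G1=NOT G0=NOT 1=0 G2=G1|G2=0|1=1 -> 101
Step 5: G0=1(const) G1=NOT G0=NOT 1=0 G2=G1|G2=0|1=1 -> 101

101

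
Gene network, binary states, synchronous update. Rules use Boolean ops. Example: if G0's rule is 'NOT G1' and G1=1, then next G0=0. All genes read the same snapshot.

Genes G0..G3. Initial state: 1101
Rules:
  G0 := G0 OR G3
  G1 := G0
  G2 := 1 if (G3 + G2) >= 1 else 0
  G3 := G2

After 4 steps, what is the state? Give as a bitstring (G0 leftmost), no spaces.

Step 1: G0=G0|G3=1|1=1 G1=G0=1 G2=(1+0>=1)=1 G3=G2=0 -> 1110
Step 2: G0=G0|G3=1|0=1 G1=G0=1 G2=(0+1>=1)=1 G3=G2=1 -> 1111
Step 3: G0=G0|G3=1|1=1 G1=G0=1 G2=(1+1>=1)=1 G3=G2=1 -> 1111
Step 4: G0=G0|G3=1|1=1 G1=G0=1 G2=(1+1>=1)=1 G3=G2=1 -> 1111

1111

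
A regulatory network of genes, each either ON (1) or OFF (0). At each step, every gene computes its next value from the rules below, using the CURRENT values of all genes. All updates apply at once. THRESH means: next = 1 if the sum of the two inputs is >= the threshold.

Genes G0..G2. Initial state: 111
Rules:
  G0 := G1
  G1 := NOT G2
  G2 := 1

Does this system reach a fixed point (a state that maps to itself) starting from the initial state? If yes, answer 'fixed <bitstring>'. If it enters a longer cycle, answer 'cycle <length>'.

Answer: fixed 001

Derivation:
Step 0: 111
Step 1: G0=G1=1 G1=NOT G2=NOT 1=0 G2=1(const) -> 101
Step 2: G0=G1=0 G1=NOT G2=NOT 1=0 G2=1(const) -> 001
Step 3: G0=G1=0 G1=NOT G2=NOT 1=0 G2=1(const) -> 001
Fixed point reached at step 2: 001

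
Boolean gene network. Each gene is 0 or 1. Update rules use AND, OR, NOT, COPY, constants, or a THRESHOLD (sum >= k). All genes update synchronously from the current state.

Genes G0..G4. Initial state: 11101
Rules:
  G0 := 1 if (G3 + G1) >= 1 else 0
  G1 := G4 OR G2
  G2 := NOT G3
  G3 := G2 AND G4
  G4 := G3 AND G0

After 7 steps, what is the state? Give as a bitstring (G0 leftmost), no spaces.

Step 1: G0=(0+1>=1)=1 G1=G4|G2=1|1=1 G2=NOT G3=NOT 0=1 G3=G2&G4=1&1=1 G4=G3&G0=0&1=0 -> 11110
Step 2: G0=(1+1>=1)=1 G1=G4|G2=0|1=1 G2=NOT G3=NOT 1=0 G3=G2&G4=1&0=0 G4=G3&G0=1&1=1 -> 11001
Step 3: G0=(0+1>=1)=1 G1=G4|G2=1|0=1 G2=NOT G3=NOT 0=1 G3=G2&G4=0&1=0 G4=G3&G0=0&1=0 -> 11100
Step 4: G0=(0+1>=1)=1 G1=G4|G2=0|1=1 G2=NOT G3=NOT 0=1 G3=G2&G4=1&0=0 G4=G3&G0=0&1=0 -> 11100
Step 5: G0=(0+1>=1)=1 G1=G4|G2=0|1=1 G2=NOT G3=NOT 0=1 G3=G2&G4=1&0=0 G4=G3&G0=0&1=0 -> 11100
Step 6: G0=(0+1>=1)=1 G1=G4|G2=0|1=1 G2=NOT G3=NOT 0=1 G3=G2&G4=1&0=0 G4=G3&G0=0&1=0 -> 11100
Step 7: G0=(0+1>=1)=1 G1=G4|G2=0|1=1 G2=NOT G3=NOT 0=1 G3=G2&G4=1&0=0 G4=G3&G0=0&1=0 -> 11100

11100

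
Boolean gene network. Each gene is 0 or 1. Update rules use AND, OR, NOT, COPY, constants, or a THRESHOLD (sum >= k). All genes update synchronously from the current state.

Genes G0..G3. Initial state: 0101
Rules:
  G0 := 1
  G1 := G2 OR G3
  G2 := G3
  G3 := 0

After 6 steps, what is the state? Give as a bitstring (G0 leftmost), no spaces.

Step 1: G0=1(const) G1=G2|G3=0|1=1 G2=G3=1 G3=0(const) -> 1110
Step 2: G0=1(const) G1=G2|G3=1|0=1 G2=G3=0 G3=0(const) -> 1100
Step 3: G0=1(const) G1=G2|G3=0|0=0 G2=G3=0 G3=0(const) -> 1000
Step 4: G0=1(const) G1=G2|G3=0|0=0 G2=G3=0 G3=0(const) -> 1000
Step 5: G0=1(const) G1=G2|G3=0|0=0 G2=G3=0 G3=0(const) -> 1000
Step 6: G0=1(const) G1=G2|G3=0|0=0 G2=G3=0 G3=0(const) -> 1000

1000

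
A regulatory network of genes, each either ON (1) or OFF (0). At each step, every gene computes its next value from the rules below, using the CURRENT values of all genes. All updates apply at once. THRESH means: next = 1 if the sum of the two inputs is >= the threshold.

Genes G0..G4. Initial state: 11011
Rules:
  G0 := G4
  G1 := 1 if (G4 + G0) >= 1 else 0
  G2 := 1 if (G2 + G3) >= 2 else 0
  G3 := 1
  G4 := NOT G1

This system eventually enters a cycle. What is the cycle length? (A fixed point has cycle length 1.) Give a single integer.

Answer: 5

Derivation:
Step 0: 11011
Step 1: G0=G4=1 G1=(1+1>=1)=1 G2=(0+1>=2)=0 G3=1(const) G4=NOT G1=NOT 1=0 -> 11010
Step 2: G0=G4=0 G1=(0+1>=1)=1 G2=(0+1>=2)=0 G3=1(const) G4=NOT G1=NOT 1=0 -> 01010
Step 3: G0=G4=0 G1=(0+0>=1)=0 G2=(0+1>=2)=0 G3=1(const) G4=NOT G1=NOT 1=0 -> 00010
Step 4: G0=G4=0 G1=(0+0>=1)=0 G2=(0+1>=2)=0 G3=1(const) G4=NOT G1=NOT 0=1 -> 00011
Step 5: G0=G4=1 G1=(1+0>=1)=1 G2=(0+1>=2)=0 G3=1(const) G4=NOT G1=NOT 0=1 -> 11011
State from step 5 equals state from step 0 -> cycle length 5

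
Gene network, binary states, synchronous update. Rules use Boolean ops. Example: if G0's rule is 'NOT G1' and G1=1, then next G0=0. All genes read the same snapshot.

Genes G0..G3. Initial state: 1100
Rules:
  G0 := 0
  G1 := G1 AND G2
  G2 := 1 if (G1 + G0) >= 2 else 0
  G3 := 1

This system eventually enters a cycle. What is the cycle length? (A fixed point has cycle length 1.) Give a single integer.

Step 0: 1100
Step 1: G0=0(const) G1=G1&G2=1&0=0 G2=(1+1>=2)=1 G3=1(const) -> 0011
Step 2: G0=0(const) G1=G1&G2=0&1=0 G2=(0+0>=2)=0 G3=1(const) -> 0001
Step 3: G0=0(const) G1=G1&G2=0&0=0 G2=(0+0>=2)=0 G3=1(const) -> 0001
State from step 3 equals state from step 2 -> cycle length 1

Answer: 1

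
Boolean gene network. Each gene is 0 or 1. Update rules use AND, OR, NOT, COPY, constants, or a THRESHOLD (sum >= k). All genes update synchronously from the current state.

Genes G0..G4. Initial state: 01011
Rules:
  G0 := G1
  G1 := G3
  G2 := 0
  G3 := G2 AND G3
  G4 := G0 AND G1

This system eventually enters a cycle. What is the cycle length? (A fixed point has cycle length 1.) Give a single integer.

Step 0: 01011
Step 1: G0=G1=1 G1=G3=1 G2=0(const) G3=G2&G3=0&1=0 G4=G0&G1=0&1=0 -> 11000
Step 2: G0=G1=1 G1=G3=0 G2=0(const) G3=G2&G3=0&0=0 G4=G0&G1=1&1=1 -> 10001
Step 3: G0=G1=0 G1=G3=0 G2=0(const) G3=G2&G3=0&0=0 G4=G0&G1=1&0=0 -> 00000
Step 4: G0=G1=0 G1=G3=0 G2=0(const) G3=G2&G3=0&0=0 G4=G0&G1=0&0=0 -> 00000
State from step 4 equals state from step 3 -> cycle length 1

Answer: 1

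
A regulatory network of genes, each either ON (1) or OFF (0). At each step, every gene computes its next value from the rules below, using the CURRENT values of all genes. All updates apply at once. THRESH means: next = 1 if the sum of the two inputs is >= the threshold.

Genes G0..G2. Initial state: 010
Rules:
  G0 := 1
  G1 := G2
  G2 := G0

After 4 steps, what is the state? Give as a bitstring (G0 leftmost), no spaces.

Step 1: G0=1(const) G1=G2=0 G2=G0=0 -> 100
Step 2: G0=1(const) G1=G2=0 G2=G0=1 -> 101
Step 3: G0=1(const) G1=G2=1 G2=G0=1 -> 111
Step 4: G0=1(const) G1=G2=1 G2=G0=1 -> 111

111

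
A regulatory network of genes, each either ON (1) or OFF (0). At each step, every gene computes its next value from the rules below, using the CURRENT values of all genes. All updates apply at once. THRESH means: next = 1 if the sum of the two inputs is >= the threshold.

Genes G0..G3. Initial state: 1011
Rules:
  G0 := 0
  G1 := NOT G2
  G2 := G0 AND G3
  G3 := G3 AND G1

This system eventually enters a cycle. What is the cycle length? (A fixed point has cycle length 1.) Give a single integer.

Step 0: 1011
Step 1: G0=0(const) G1=NOT G2=NOT 1=0 G2=G0&G3=1&1=1 G3=G3&G1=1&0=0 -> 0010
Step 2: G0=0(const) G1=NOT G2=NOT 1=0 G2=G0&G3=0&0=0 G3=G3&G1=0&0=0 -> 0000
Step 3: G0=0(const) G1=NOT G2=NOT 0=1 G2=G0&G3=0&0=0 G3=G3&G1=0&0=0 -> 0100
Step 4: G0=0(const) G1=NOT G2=NOT 0=1 G2=G0&G3=0&0=0 G3=G3&G1=0&1=0 -> 0100
State from step 4 equals state from step 3 -> cycle length 1

Answer: 1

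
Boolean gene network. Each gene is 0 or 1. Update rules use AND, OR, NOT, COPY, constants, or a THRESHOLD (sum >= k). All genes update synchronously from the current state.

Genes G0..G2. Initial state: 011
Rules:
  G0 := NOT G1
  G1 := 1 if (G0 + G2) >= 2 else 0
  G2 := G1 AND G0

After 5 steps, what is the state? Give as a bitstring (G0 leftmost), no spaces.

Step 1: G0=NOT G1=NOT 1=0 G1=(0+1>=2)=0 G2=G1&G0=1&0=0 -> 000
Step 2: G0=NOT G1=NOT 0=1 G1=(0+0>=2)=0 G2=G1&G0=0&0=0 -> 100
Step 3: G0=NOT G1=NOT 0=1 G1=(1+0>=2)=0 G2=G1&G0=0&1=0 -> 100
Step 4: G0=NOT G1=NOT 0=1 G1=(1+0>=2)=0 G2=G1&G0=0&1=0 -> 100
Step 5: G0=NOT G1=NOT 0=1 G1=(1+0>=2)=0 G2=G1&G0=0&1=0 -> 100

100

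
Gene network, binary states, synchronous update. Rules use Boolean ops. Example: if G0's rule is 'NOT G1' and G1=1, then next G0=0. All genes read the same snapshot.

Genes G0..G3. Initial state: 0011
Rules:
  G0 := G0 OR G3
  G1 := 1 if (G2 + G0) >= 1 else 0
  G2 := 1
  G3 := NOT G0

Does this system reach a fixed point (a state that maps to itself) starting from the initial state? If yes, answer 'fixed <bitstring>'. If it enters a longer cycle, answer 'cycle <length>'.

Answer: fixed 1110

Derivation:
Step 0: 0011
Step 1: G0=G0|G3=0|1=1 G1=(1+0>=1)=1 G2=1(const) G3=NOT G0=NOT 0=1 -> 1111
Step 2: G0=G0|G3=1|1=1 G1=(1+1>=1)=1 G2=1(const) G3=NOT G0=NOT 1=0 -> 1110
Step 3: G0=G0|G3=1|0=1 G1=(1+1>=1)=1 G2=1(const) G3=NOT G0=NOT 1=0 -> 1110
Fixed point reached at step 2: 1110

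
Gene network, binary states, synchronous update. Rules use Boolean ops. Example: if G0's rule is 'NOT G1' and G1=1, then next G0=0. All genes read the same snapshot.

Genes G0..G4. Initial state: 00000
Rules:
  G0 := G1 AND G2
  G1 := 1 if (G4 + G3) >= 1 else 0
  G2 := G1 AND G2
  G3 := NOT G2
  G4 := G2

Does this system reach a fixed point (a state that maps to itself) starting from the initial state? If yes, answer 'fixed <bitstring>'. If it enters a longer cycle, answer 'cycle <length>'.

Answer: fixed 01010

Derivation:
Step 0: 00000
Step 1: G0=G1&G2=0&0=0 G1=(0+0>=1)=0 G2=G1&G2=0&0=0 G3=NOT G2=NOT 0=1 G4=G2=0 -> 00010
Step 2: G0=G1&G2=0&0=0 G1=(0+1>=1)=1 G2=G1&G2=0&0=0 G3=NOT G2=NOT 0=1 G4=G2=0 -> 01010
Step 3: G0=G1&G2=1&0=0 G1=(0+1>=1)=1 G2=G1&G2=1&0=0 G3=NOT G2=NOT 0=1 G4=G2=0 -> 01010
Fixed point reached at step 2: 01010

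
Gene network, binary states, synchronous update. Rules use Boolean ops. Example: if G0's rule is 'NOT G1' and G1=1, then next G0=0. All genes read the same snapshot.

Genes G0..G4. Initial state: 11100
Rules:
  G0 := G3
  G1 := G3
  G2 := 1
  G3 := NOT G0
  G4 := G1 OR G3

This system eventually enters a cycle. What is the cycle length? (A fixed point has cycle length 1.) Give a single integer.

Step 0: 11100
Step 1: G0=G3=0 G1=G3=0 G2=1(const) G3=NOT G0=NOT 1=0 G4=G1|G3=1|0=1 -> 00101
Step 2: G0=G3=0 G1=G3=0 G2=1(const) G3=NOT G0=NOT 0=1 G4=G1|G3=0|0=0 -> 00110
Step 3: G0=G3=1 G1=G3=1 G2=1(const) G3=NOT G0=NOT 0=1 G4=G1|G3=0|1=1 -> 11111
Step 4: G0=G3=1 G1=G3=1 G2=1(const) G3=NOT G0=NOT 1=0 G4=G1|G3=1|1=1 -> 11101
Step 5: G0=G3=0 G1=G3=0 G2=1(const) G3=NOT G0=NOT 1=0 G4=G1|G3=1|0=1 -> 00101
State from step 5 equals state from step 1 -> cycle length 4

Answer: 4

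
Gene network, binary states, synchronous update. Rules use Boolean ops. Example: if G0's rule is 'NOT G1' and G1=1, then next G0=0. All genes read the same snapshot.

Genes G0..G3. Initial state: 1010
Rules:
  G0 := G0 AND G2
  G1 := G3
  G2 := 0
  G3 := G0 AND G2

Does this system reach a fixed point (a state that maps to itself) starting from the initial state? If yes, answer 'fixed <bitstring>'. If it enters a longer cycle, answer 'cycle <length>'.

Answer: fixed 0000

Derivation:
Step 0: 1010
Step 1: G0=G0&G2=1&1=1 G1=G3=0 G2=0(const) G3=G0&G2=1&1=1 -> 1001
Step 2: G0=G0&G2=1&0=0 G1=G3=1 G2=0(const) G3=G0&G2=1&0=0 -> 0100
Step 3: G0=G0&G2=0&0=0 G1=G3=0 G2=0(const) G3=G0&G2=0&0=0 -> 0000
Step 4: G0=G0&G2=0&0=0 G1=G3=0 G2=0(const) G3=G0&G2=0&0=0 -> 0000
Fixed point reached at step 3: 0000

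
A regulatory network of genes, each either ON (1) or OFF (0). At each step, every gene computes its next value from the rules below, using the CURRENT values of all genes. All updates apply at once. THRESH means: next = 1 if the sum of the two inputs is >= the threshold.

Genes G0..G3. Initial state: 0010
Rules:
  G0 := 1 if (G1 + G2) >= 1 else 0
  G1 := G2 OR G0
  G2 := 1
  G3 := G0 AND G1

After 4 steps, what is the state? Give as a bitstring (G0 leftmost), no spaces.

Step 1: G0=(0+1>=1)=1 G1=G2|G0=1|0=1 G2=1(const) G3=G0&G1=0&0=0 -> 1110
Step 2: G0=(1+1>=1)=1 G1=G2|G0=1|1=1 G2=1(const) G3=G0&G1=1&1=1 -> 1111
Step 3: G0=(1+1>=1)=1 G1=G2|G0=1|1=1 G2=1(const) G3=G0&G1=1&1=1 -> 1111
Step 4: G0=(1+1>=1)=1 G1=G2|G0=1|1=1 G2=1(const) G3=G0&G1=1&1=1 -> 1111

1111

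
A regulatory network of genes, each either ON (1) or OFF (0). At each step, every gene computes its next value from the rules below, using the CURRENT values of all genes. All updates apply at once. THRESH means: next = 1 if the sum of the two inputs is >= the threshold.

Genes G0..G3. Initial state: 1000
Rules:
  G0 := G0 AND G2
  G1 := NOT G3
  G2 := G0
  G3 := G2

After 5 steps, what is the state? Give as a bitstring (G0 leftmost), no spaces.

Step 1: G0=G0&G2=1&0=0 G1=NOT G3=NOT 0=1 G2=G0=1 G3=G2=0 -> 0110
Step 2: G0=G0&G2=0&1=0 G1=NOT G3=NOT 0=1 G2=G0=0 G3=G2=1 -> 0101
Step 3: G0=G0&G2=0&0=0 G1=NOT G3=NOT 1=0 G2=G0=0 G3=G2=0 -> 0000
Step 4: G0=G0&G2=0&0=0 G1=NOT G3=NOT 0=1 G2=G0=0 G3=G2=0 -> 0100
Step 5: G0=G0&G2=0&0=0 G1=NOT G3=NOT 0=1 G2=G0=0 G3=G2=0 -> 0100

0100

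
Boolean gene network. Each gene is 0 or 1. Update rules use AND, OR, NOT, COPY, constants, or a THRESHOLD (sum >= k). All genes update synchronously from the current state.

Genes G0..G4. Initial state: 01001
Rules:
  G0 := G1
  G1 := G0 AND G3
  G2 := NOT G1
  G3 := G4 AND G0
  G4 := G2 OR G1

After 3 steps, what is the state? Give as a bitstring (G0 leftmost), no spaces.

Step 1: G0=G1=1 G1=G0&G3=0&0=0 G2=NOT G1=NOT 1=0 G3=G4&G0=1&0=0 G4=G2|G1=0|1=1 -> 10001
Step 2: G0=G1=0 G1=G0&G3=1&0=0 G2=NOT G1=NOT 0=1 G3=G4&G0=1&1=1 G4=G2|G1=0|0=0 -> 00110
Step 3: G0=G1=0 G1=G0&G3=0&1=0 G2=NOT G1=NOT 0=1 G3=G4&G0=0&0=0 G4=G2|G1=1|0=1 -> 00101

00101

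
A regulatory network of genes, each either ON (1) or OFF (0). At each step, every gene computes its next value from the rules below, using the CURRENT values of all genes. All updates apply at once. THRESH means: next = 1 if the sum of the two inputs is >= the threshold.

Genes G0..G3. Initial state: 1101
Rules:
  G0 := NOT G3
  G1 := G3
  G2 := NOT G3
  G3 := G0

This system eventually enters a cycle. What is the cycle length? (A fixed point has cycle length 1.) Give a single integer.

Answer: 4

Derivation:
Step 0: 1101
Step 1: G0=NOT G3=NOT 1=0 G1=G3=1 G2=NOT G3=NOT 1=0 G3=G0=1 -> 0101
Step 2: G0=NOT G3=NOT 1=0 G1=G3=1 G2=NOT G3=NOT 1=0 G3=G0=0 -> 0100
Step 3: G0=NOT G3=NOT 0=1 G1=G3=0 G2=NOT G3=NOT 0=1 G3=G0=0 -> 1010
Step 4: G0=NOT G3=NOT 0=1 G1=G3=0 G2=NOT G3=NOT 0=1 G3=G0=1 -> 1011
Step 5: G0=NOT G3=NOT 1=0 G1=G3=1 G2=NOT G3=NOT 1=0 G3=G0=1 -> 0101
State from step 5 equals state from step 1 -> cycle length 4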